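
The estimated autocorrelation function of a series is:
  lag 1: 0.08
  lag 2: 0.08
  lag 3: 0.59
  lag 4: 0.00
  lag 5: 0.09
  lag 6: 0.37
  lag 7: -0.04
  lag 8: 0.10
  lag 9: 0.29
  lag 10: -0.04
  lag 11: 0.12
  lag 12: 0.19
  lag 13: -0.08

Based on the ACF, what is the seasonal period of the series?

3

The largest autocorrelation is r_3 = 0.59, with weaker echoes at lags 6 (0.37), 9 (0.29) and 12 (0.19); the remaining lags stay at or below 0.12.
The dominant spike at lag 3 indicates a seasonal period of 3.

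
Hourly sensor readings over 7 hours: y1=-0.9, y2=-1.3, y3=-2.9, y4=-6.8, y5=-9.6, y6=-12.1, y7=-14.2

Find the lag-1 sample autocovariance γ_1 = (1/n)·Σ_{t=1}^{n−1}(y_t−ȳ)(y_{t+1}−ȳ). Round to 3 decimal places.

15.428

Mean ȳ = (-0.9 − 1.3 − 2.9 − 6.8 − 9.6 − 12.1 − 14.2)/7 = -6.8286
Σ_{t=1}^{6}(y_t−ȳ)(y_{t+1}−ȳ) = 107.9963
γ_1 = 107.9963 / 7 = 15.428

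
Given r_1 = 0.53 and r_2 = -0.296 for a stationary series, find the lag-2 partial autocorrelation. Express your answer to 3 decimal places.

φ_{22} = (r_2 − r_1²) / (1 − r_1²)
r_1² = (0.53)² = 0.2809
Numerator = -0.296 − 0.2809 = -0.5769; denominator = 1 − 0.2809 = 0.7191
φ_{22} = -0.5769 / 0.7191 = -0.802

-0.802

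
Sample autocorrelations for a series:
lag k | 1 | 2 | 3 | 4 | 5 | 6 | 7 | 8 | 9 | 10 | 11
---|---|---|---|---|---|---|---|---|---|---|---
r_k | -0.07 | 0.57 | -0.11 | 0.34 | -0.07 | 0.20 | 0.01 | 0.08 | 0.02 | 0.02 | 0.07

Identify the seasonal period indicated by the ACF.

The largest autocorrelation is r_2 = 0.57, with weaker echoes at lags 4 (0.34) and 6 (0.20); the remaining lags stay at or below 0.08.
The dominant spike at lag 2 indicates a seasonal period of 2.

2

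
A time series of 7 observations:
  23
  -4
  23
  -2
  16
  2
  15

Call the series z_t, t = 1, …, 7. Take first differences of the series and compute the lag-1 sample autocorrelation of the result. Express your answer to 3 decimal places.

-0.826

First differences Δz: -27, 27, -25, 18, -14, 13
Mean of differences = -1.3333
Numerator Σ(Δz_t−Δz̄)(Δz_{t+1}−Δz̄) = -2281.7778
Denominator Σ(Δz_t−Δz̄)² = 2761.3333
r_1(Δz) = -2281.7778 / 2761.3333 = -0.826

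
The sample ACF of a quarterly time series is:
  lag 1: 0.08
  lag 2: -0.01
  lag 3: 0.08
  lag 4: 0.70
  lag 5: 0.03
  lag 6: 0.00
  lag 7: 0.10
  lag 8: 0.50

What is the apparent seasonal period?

The largest autocorrelation is r_4 = 0.70, with a weaker echo at lag 8 (0.50); the remaining lags stay at or below 0.10.
The dominant spike at lag 4 indicates a seasonal period of 4.

4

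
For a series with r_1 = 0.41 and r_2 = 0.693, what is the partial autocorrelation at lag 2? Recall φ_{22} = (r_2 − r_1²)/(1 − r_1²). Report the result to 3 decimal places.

0.631

φ_{22} = (r_2 − r_1²) / (1 − r_1²)
r_1² = (0.41)² = 0.1681
Numerator = 0.693 − 0.1681 = 0.5249; denominator = 1 − 0.1681 = 0.8319
φ_{22} = 0.5249 / 0.8319 = 0.631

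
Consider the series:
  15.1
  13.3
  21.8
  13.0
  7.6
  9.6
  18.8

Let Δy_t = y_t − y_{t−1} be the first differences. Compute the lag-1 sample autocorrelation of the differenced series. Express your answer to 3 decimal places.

-0.123

First differences Δy: -1.8, 8.5, -8.8, -5.4, 2.0, 9.2
Mean of differences = 0.6167
Numerator Σ(Δy_t−Δȳ)(Δy_{t+1}−Δȳ) = -33.0786
Denominator Σ(Δy_t−Δȳ)² = 268.4483
r_1(Δy) = -33.0786 / 268.4483 = -0.123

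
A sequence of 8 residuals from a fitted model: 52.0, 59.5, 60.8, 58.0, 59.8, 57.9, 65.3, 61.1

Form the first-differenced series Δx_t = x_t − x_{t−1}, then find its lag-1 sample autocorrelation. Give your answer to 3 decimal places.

-0.426

First differences Δx: 7.5, 1.3, -2.8, 1.8, -1.9, 7.4, -4.2
Mean of differences = 1.3000
Numerator Σ(Δx_t−Δx̄)(Δx_{t+1}−Δx̄) = -56.7200
Denominator Σ(Δx_t−Δx̄)² = 133.2000
r_1(Δx) = -56.7200 / 133.2000 = -0.426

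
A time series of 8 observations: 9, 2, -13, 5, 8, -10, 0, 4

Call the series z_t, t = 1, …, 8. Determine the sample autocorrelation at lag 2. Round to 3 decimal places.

-0.648

Mean z̄ = (9 + 2 − 13 + 5 + 8 − 10 + 0 + 4)/8 = 0.6250
Deviations from mean: 8.3750, 1.3750, -13.6250, 4.3750, 7.3750, -10.6250, -0.6250, 3.3750
Σ(z_t−z̄)(z_{t+2}−z̄) = (-114.1094) + (6.0156) + (-100.4844) + (-46.4844) + (-4.6094) + (-35.8594) = -295.5313
Denominator Σ(z_t−z̄)² = 455.8750
r_2 = -295.5313 / 455.8750 = -0.648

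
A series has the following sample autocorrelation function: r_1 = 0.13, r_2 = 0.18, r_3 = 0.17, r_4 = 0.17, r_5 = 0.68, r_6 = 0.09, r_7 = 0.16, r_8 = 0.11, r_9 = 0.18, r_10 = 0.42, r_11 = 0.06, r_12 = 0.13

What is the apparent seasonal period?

The largest autocorrelation is r_5 = 0.68, with a weaker echo at lag 10 (0.42); the remaining lags stay at or below 0.18.
The dominant spike at lag 5 indicates a seasonal period of 5.

5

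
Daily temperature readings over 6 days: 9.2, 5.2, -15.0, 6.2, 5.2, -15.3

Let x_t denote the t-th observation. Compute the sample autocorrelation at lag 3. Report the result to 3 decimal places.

0.493

Mean x̄ = (9.2 + 5.2 − 15.0 + 6.2 + 5.2 − 15.3)/6 = -0.7500
Deviations from mean: 9.9500, 5.9500, -14.2500, 6.9500, 5.9500, -14.5500
Σ(x_t−x̄)(x_{t+3}−x̄) = (69.1525) + (35.4025) + (207.3375) = 311.8925
Denominator Σ(x_t−x̄)² = 632.8750
r_3 = 311.8925 / 632.8750 = 0.493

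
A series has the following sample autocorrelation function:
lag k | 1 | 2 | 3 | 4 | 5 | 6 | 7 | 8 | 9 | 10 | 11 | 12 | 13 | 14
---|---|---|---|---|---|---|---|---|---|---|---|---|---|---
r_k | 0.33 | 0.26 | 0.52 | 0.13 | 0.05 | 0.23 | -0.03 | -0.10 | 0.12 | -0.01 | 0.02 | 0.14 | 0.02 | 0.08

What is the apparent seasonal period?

3

The largest autocorrelation is r_3 = 0.52; the remaining lags stay at or below 0.33. The elevated value at lag 1 (0.33), dropping to 0.26 at lag 2, reflects decaying short-term dependence rather than seasonality.
The dominant spike at lag 3 indicates a seasonal period of 3.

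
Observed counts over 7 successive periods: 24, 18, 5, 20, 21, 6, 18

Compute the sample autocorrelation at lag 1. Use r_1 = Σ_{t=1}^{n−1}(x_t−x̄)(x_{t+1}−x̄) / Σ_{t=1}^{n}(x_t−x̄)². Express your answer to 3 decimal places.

-0.299

Mean x̄ = (24 + 18 + 5 + 20 + 21 + 6 + 18)/7 = 16.0000
Deviations from mean: 8.0000, 2.0000, -11.0000, 4.0000, 5.0000, -10.0000, 2.0000
Σ(x_t−x̄)(x_{t+1}−x̄) = (16.0000) + (-22.0000) + (-44.0000) + (20.0000) + (-50.0000) + (-20.0000) = -100.0000
Denominator Σ(x_t−x̄)² = 334.0000
r_1 = -100.0000 / 334.0000 = -0.299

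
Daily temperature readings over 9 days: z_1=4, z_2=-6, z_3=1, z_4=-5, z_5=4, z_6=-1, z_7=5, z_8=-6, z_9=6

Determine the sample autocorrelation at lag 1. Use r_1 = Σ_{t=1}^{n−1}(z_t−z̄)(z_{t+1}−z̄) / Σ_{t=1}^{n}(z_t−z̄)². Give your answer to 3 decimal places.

Mean z̄ = (4 − 6 + 1 − 5 + 4 − 1 + 5 − 6 + 6)/9 = 0.2222
Numerator Σ_{t=1}^{8}(z_t−z̄)(z_{t+1}−z̄) = -128.2716
Denominator Σ(z_t−z̄)² = 191.5556
r_1 = -128.2716 / 191.5556 = -0.670

-0.670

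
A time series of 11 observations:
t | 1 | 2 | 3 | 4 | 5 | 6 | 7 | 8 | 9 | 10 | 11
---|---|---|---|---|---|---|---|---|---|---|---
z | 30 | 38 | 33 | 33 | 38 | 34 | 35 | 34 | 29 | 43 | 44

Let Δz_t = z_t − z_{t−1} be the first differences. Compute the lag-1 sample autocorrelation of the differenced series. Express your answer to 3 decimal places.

-0.374

First differences Δz: 8, -5, 0, 5, -4, 1, -1, -5, 14, 1
Mean of differences = 1.4000
Numerator Σ(Δz_t−Δz̄)(Δz_{t+1}−Δz̄) = -124.9600
Denominator Σ(Δz_t−Δz̄)² = 334.4000
r_1(Δz) = -124.9600 / 334.4000 = -0.374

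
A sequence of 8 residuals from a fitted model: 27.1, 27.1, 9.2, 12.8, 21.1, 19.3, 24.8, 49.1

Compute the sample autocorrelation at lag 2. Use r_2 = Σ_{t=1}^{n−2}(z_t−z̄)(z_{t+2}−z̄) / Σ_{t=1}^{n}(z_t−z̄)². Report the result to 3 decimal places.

Mean z̄ = (27.1 + 27.1 + 9.2 + 12.8 + 21.1 + 19.3 + 24.8 + 49.1)/8 = 23.8125
Deviations from mean: 3.2875, 3.2875, -14.6125, -11.0125, -2.7125, -4.5125, 0.9875, 25.2875
Σ(z_t−z̄)(z_{t+2}−z̄) = (-48.0386) + (-36.2036) + (39.6364) + (49.6939) + (-2.6786) + (-114.1098) = -111.7003
Denominator Σ(z_t−z̄)² = 1024.5688
r_2 = -111.7003 / 1024.5688 = -0.109

-0.109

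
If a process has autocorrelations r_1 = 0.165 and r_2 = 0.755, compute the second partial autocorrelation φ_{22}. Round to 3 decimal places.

0.748

φ_{22} = (r_2 − r_1²) / (1 − r_1²)
r_1² = (0.165)² = 0.027225
Numerator = 0.755 − 0.0272 = 0.7278; denominator = 1 − 0.0272 = 0.9728
φ_{22} = 0.7278 / 0.9728 = 0.748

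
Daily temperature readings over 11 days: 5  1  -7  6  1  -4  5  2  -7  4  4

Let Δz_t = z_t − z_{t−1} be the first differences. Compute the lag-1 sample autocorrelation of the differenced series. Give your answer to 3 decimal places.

First differences Δz: -4, -8, 13, -5, -5, 9, -3, -9, 11, 0
Mean of differences = -0.1000
Numerator Σ(Δz_t−Δz̄)(Δz_{t+1}−Δz̄) = -255.7100
Denominator Σ(Δz_t−Δz̄)² = 590.9000
r_1(Δz) = -255.7100 / 590.9000 = -0.433

-0.433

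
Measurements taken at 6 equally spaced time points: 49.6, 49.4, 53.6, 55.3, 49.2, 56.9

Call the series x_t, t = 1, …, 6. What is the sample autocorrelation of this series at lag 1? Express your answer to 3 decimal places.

-0.272

Mean x̄ = (49.6 + 49.4 + 53.6 + 55.3 + 49.2 + 56.9)/6 = 52.3333
Deviations from mean: -2.7333, -2.9333, 1.2667, 2.9667, -3.1333, 4.5667
Σ(x_t−x̄)(x_{t+1}−x̄) = (8.0178) + (-3.7156) + (3.7578) + (-9.2956) + (-14.3089) = -15.5444
Denominator Σ(x_t−x̄)² = 57.1533
r_1 = -15.5444 / 57.1533 = -0.272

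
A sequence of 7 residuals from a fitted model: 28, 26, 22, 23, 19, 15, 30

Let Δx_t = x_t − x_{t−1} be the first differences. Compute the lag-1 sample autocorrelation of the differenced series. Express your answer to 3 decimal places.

-0.146

First differences Δx: -2, -4, 1, -4, -4, 15
Mean of differences = 0.3333
Numerator Σ(Δx_t−Δx̄)(Δx_{t+1}−Δx̄) = -40.4444
Denominator Σ(Δx_t−Δx̄)² = 277.3333
r_1(Δx) = -40.4444 / 277.3333 = -0.146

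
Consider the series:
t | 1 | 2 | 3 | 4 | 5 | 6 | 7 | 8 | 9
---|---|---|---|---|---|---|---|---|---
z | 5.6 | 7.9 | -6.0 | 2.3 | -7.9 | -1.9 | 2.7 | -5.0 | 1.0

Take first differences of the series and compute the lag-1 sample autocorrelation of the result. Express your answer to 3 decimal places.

-0.681

First differences Δz: 2.3, -13.9, 8.3, -10.2, 6.0, 4.6, -7.7, 6.0
Mean of differences = -0.5750
Numerator Σ(Δz_t−Δz̄)(Δz_{t+1}−Δz̄) = -354.9681
Denominator Σ(Δz_t−Δz̄)² = 521.2350
r_1(Δz) = -354.9681 / 521.2350 = -0.681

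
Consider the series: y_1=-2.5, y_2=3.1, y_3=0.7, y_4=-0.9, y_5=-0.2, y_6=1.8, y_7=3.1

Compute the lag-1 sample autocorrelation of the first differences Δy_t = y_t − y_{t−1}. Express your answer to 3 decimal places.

-0.157

First differences Δy: 5.6, -2.4, -1.6, 0.7, 2.0, 1.3
Mean of differences = 0.9333
Numerator Σ(Δy_t−Δȳ)(Δy_{t+1}−Δȳ) = -6.3778
Denominator Σ(Δy_t−Δȳ)² = 40.6333
r_1(Δy) = -6.3778 / 40.6333 = -0.157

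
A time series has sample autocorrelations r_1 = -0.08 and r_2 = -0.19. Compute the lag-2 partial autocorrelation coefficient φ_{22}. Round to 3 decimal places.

φ_{22} = (r_2 − r_1²) / (1 − r_1²)
r_1² = (-0.08)² = 0.0064
Numerator = -0.19 − 0.0064 = -0.1964; denominator = 1 − 0.0064 = 0.9936
φ_{22} = -0.1964 / 0.9936 = -0.198

-0.198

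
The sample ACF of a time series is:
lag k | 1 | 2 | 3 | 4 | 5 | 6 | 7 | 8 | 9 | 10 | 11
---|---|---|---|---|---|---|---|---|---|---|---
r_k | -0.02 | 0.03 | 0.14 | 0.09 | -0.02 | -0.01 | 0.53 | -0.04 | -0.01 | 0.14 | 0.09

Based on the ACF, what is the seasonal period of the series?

The largest autocorrelation is r_7 = 0.53; the remaining lags stay at or below 0.14.
The dominant spike at lag 7 indicates a seasonal period of 7.

7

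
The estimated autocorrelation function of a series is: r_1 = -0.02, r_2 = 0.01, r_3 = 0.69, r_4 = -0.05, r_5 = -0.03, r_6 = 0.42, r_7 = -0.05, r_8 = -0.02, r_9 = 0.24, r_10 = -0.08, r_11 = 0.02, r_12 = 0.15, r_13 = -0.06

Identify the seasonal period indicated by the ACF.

The largest autocorrelation is r_3 = 0.69, with weaker echoes at lags 6 (0.42), 9 (0.24) and 12 (0.15); the remaining lags stay at or below 0.02.
The dominant spike at lag 3 indicates a seasonal period of 3.

3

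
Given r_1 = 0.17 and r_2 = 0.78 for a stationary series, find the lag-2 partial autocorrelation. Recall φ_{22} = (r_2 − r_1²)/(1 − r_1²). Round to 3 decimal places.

φ_{22} = (r_2 − r_1²) / (1 − r_1²)
r_1² = (0.17)² = 0.0289
Numerator = 0.78 − 0.0289 = 0.7511; denominator = 1 − 0.0289 = 0.9711
φ_{22} = 0.7511 / 0.9711 = 0.773

0.773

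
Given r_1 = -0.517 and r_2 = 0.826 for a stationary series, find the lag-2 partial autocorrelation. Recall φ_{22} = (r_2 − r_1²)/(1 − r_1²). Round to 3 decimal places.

φ_{22} = (r_2 − r_1²) / (1 − r_1²)
r_1² = (-0.517)² = 0.267289
Numerator = 0.826 − 0.2673 = 0.5587; denominator = 1 − 0.2673 = 0.7327
φ_{22} = 0.5587 / 0.7327 = 0.763

0.763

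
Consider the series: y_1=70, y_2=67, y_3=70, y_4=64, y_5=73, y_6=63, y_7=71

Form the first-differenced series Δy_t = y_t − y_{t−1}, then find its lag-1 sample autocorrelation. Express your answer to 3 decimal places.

-0.838

First differences Δy: -3, 3, -6, 9, -10, 8
Mean of differences = 0.1667
Numerator Σ(Δy_t−Δȳ)(Δy_{t+1}−Δȳ) = -250.3611
Denominator Σ(Δy_t−Δȳ)² = 298.8333
r_1(Δy) = -250.3611 / 298.8333 = -0.838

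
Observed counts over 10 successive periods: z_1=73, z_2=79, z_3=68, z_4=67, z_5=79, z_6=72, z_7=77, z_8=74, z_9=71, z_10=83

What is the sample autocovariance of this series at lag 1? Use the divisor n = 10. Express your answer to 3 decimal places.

-6.959

Mean z̄ = (73 + 79 + 68 + 67 + 79 + 72 + 77 + 74 + 71 + 83)/10 = 74.3000
Σ_{t=1}^{9}(z_t−z̄)(z_{t+1}−z̄) = -69.5900
γ_1 = -69.5900 / 10 = -6.959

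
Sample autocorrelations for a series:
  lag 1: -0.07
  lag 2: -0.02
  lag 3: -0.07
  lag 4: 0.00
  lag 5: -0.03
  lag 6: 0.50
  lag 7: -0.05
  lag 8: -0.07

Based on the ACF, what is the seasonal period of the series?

6

The largest autocorrelation is r_6 = 0.50; the remaining lags stay at or below 0.00.
The dominant spike at lag 6 indicates a seasonal period of 6.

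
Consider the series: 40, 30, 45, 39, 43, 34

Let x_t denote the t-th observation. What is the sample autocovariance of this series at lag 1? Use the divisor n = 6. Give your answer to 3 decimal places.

-13.792

Mean x̄ = (40 + 30 + 45 + 39 + 43 + 34)/6 = 38.5000
Deviations: 1.5000, -8.5000, 6.5000, 0.5000, 4.5000, -4.5000
Σ_{t=1}^{5}(x_t−x̄)(x_{t+1}−x̄) = -82.7500
γ_1 = -82.7500 / 6 = -13.792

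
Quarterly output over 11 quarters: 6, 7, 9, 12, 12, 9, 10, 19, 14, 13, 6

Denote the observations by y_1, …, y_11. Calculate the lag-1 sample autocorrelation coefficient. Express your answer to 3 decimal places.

Mean ȳ = (6 + 7 + 9 + 12 + 12 + 9 + 10 + 19 + 14 + 13 + 6)/11 = 10.6364
Numerator Σ_{t=1}^{10}(y_t−ȳ)(y_{t+1}−ȳ) = 41.0496
Denominator Σ(y_t−ȳ)² = 152.5455
r_1 = 41.0496 / 152.5455 = 0.269

0.269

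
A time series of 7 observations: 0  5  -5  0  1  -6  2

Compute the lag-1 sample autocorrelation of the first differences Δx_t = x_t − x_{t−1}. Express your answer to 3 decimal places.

First differences Δx: 5, -10, 5, 1, -7, 8
Mean of differences = 0.3333
Numerator Σ(Δx_t−Δx̄)(Δx_{t+1}−Δx̄) = -154.4444
Denominator Σ(Δx_t−Δx̄)² = 263.3333
r_1(Δx) = -154.4444 / 263.3333 = -0.586

-0.586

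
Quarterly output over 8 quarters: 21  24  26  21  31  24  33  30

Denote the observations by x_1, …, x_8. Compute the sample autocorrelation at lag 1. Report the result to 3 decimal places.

-0.080

Mean x̄ = (21 + 24 + 26 + 21 + 31 + 24 + 33 + 30)/8 = 26.2500
Deviations from mean: -5.2500, -2.2500, -0.2500, -5.2500, 4.7500, -2.2500, 6.7500, 3.7500
Numerator Σ_{t=1}^{7}(x_t−x̄)(x_{t+1}−x̄) = -11.8125
Denominator Σ(x_t−x̄)² = 147.5000
r_1 = -11.8125 / 147.5000 = -0.080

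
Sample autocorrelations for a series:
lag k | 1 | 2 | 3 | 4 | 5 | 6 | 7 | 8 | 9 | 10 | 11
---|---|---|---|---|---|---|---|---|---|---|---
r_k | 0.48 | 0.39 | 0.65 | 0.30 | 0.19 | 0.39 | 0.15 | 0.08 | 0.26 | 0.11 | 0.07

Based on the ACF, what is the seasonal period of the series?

3

The largest autocorrelation is r_3 = 0.65; the remaining lags stay at or below 0.48. The elevated value at lag 1 (0.48), dropping to 0.39 at lag 2, reflects decaying short-term dependence rather than seasonality.
The dominant spike at lag 3 indicates a seasonal period of 3.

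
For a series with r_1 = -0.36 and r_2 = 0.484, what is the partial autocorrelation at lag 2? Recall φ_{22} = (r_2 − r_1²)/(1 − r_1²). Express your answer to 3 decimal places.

φ_{22} = (r_2 − r_1²) / (1 − r_1²)
r_1² = (-0.36)² = 0.1296
Numerator = 0.484 − 0.1296 = 0.3544; denominator = 1 − 0.1296 = 0.8704
φ_{22} = 0.3544 / 0.8704 = 0.407

0.407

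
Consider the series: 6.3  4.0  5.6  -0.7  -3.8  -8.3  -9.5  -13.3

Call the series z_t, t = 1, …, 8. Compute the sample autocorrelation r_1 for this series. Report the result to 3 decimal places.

0.631

Mean z̄ = (6.3 + 4.0 + 5.6 − 0.7 − 3.8 − 8.3 − 9.5 − 13.3)/8 = -2.4625
Deviations from mean: 8.7625, 6.4625, 8.0625, 1.7625, -1.3375, -5.8375, -7.0375, -10.8375
Numerator Σ_{t=1}^{7}(z_t−z̄)(z_{t+1}−z̄) = 245.7423
Denominator Σ(z_t−z̄)² = 389.4988
r_1 = 245.7423 / 389.4988 = 0.631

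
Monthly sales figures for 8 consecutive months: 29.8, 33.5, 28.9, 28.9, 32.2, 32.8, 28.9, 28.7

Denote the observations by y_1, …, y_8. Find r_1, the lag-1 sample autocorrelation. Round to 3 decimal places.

Mean ȳ = (29.8 + 33.5 + 28.9 + 28.9 + 32.2 + 32.8 + 28.9 + 28.7)/8 = 30.4625
Deviations from mean: -0.6625, 3.0375, -1.5625, -1.5625, 1.7375, 2.3375, -1.5625, -1.7625
Σ(y_t−ȳ)(y_{t+1}−ȳ) = (-2.0123) + (-4.7461) + (2.4414) + (-2.7148) + (4.0614) + (-3.6523) + (2.7539) = -3.8689
Denominator Σ(y_t−ȳ)² = 28.5788
r_1 = -3.8689 / 28.5788 = -0.135

-0.135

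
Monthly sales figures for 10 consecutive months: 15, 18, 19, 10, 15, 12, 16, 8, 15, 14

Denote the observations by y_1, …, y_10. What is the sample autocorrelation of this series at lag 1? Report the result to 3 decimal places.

Mean ȳ = (15 + 18 + 19 + 10 + 15 + 12 + 16 + 8 + 15 + 14)/10 = 14.2000
Numerator Σ_{t=1}^{9}(y_t−ȳ)(y_{t+1}−ȳ) = -24.2400
Denominator Σ(y_t−ȳ)² = 103.6000
r_1 = -24.2400 / 103.6000 = -0.234

-0.234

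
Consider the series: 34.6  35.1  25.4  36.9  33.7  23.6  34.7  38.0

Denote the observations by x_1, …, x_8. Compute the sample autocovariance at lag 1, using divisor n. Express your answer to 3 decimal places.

Mean x̄ = (34.6 + 35.1 + 25.4 + 36.9 + 33.7 + 23.6 + 34.7 + 38.0)/8 = 32.7500
Deviations: 1.8500, 2.3500, -7.3500, 4.1500, 0.9500, -9.1500, 1.9500, 5.2500
Σ_{t=1}^{7}(x_t−x̄)(x_{t+1}−x̄) = -55.7825
γ_1 = -55.7825 / 8 = -6.973

-6.973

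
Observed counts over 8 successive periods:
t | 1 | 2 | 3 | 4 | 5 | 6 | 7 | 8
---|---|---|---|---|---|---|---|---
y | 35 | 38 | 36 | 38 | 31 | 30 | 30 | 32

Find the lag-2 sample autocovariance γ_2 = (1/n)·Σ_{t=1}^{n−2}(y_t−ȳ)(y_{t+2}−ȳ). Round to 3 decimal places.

1.953

Mean ȳ = (35 + 38 + 36 + 38 + 31 + 30 + 30 + 32)/8 = 33.7500
Deviations: 1.2500, 4.2500, 2.2500, 4.2500, -2.7500, -3.7500, -3.7500, -1.7500
Σ_{t=1}^{6}(y_t−ȳ)(y_{t+2}−ȳ) = 15.6250
γ_2 = 15.6250 / 8 = 1.953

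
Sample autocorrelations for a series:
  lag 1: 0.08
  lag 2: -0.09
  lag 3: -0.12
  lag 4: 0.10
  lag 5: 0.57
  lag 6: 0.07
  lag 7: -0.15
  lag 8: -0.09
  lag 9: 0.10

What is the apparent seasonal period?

5

The largest autocorrelation is r_5 = 0.57; the remaining lags stay at or below 0.10.
The dominant spike at lag 5 indicates a seasonal period of 5.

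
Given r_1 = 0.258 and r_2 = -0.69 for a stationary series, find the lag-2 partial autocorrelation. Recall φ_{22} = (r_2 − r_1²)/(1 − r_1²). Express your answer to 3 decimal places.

-0.811

φ_{22} = (r_2 − r_1²) / (1 − r_1²)
r_1² = (0.258)² = 0.066564
Numerator = -0.69 − 0.0666 = -0.7566; denominator = 1 − 0.0666 = 0.9334
φ_{22} = -0.7566 / 0.9334 = -0.811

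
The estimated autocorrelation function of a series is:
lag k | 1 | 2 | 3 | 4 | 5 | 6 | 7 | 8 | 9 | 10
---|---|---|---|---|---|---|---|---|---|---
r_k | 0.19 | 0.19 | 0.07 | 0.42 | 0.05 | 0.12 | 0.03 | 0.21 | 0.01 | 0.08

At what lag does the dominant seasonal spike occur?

The largest autocorrelation is r_4 = 0.42, with a weaker echo at lag 8 (0.21); the remaining lags stay at or below 0.19.
The dominant spike at lag 4 indicates a seasonal period of 4.

4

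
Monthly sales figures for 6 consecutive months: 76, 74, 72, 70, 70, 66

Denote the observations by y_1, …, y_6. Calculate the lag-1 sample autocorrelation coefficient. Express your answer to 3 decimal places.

Mean ȳ = (76 + 74 + 72 + 70 + 70 + 66)/6 = 71.3333
Deviations from mean: 4.6667, 2.6667, 0.6667, -1.3333, -1.3333, -5.3333
Numerator Σ_{t=1}^{5}(y_t−ȳ)(y_{t+1}−ȳ) = 22.2222
Denominator Σ(y_t−ȳ)² = 61.3333
r_1 = 22.2222 / 61.3333 = 0.362

0.362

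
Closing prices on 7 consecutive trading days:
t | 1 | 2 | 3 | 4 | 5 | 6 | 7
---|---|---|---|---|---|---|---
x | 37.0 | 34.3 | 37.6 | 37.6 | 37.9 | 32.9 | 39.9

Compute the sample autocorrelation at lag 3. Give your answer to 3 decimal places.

-0.095

Mean x̄ = (37.0 + 34.3 + 37.6 + 37.6 + 37.9 + 32.9 + 39.9)/7 = 36.7429
Deviations from mean: 0.2571, -2.4429, 0.8571, 0.8571, 1.1571, -3.8429, 3.1571
Σ(x_t−x̄)(x_{t+3}−x̄) = (0.2204) + (-2.8267) + (-3.2939) + (2.7061) = -3.1941
Denominator Σ(x_t−x̄)² = 33.5771
r_3 = -3.1941 / 33.5771 = -0.095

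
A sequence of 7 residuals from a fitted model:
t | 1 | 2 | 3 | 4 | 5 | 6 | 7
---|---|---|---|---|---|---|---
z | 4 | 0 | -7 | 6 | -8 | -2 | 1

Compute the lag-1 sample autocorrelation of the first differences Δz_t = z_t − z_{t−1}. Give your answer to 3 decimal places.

First differences Δz: -4, -7, 13, -14, 6, 3
Mean of differences = -0.5000
Numerator Σ(Δz_t−Δz̄)(Δz_{t+1}−Δz̄) = -312.2500
Denominator Σ(Δz_t−Δz̄)² = 473.5000
r_1(Δz) = -312.2500 / 473.5000 = -0.659

-0.659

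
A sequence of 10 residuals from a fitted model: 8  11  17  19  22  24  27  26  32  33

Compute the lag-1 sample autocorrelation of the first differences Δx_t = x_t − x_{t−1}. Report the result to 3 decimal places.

First differences Δx: 3, 6, 2, 3, 2, 3, -1, 6, 1
Mean of differences = 2.7778
Numerator Σ(Δx_t−Δx̄)(Δx_{t+1}−Δx̄) = -21.0494
Denominator Σ(Δx_t−Δx̄)² = 39.5556
r_1(Δx) = -21.0494 / 39.5556 = -0.532

-0.532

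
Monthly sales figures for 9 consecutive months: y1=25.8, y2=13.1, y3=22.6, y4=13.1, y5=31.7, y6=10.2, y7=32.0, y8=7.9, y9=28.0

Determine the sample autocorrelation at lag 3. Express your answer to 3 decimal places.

-0.621

Mean ȳ = (25.8 + 13.1 + 22.6 + 13.1 + 31.7 + 10.2 + 32.0 + 7.9 + 28.0)/9 = 20.4889
Σ(y_t−ȳ)(y_{t+3}−ȳ) = (-39.2432) + (-82.8377) + (-21.7210) + (-85.0543) + (-141.1354) + (-77.2810) = -447.2726
Denominator Σ(y_t−ȳ)² = 720.8089
r_3 = -447.2726 / 720.8089 = -0.621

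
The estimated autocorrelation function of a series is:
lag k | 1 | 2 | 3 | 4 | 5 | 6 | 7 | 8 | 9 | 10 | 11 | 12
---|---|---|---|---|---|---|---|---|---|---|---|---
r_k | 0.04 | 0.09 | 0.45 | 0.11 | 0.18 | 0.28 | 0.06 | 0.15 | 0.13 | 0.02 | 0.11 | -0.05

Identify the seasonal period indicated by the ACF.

3

The largest autocorrelation is r_3 = 0.45, with a weaker echo at lag 6 (0.28); the remaining lags stay at or below 0.18.
The dominant spike at lag 3 indicates a seasonal period of 3.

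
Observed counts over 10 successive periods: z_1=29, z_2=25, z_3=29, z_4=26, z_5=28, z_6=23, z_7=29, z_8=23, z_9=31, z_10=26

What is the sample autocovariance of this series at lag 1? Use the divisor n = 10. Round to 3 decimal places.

-5.121

Mean z̄ = (29 + 25 + 29 + 26 + 28 + 23 + 29 + 23 + 31 + 26)/10 = 26.9000
Σ_{t=1}^{9}(z_t−z̄)(z_{t+1}−z̄) = -51.2100
γ_1 = -51.2100 / 10 = -5.121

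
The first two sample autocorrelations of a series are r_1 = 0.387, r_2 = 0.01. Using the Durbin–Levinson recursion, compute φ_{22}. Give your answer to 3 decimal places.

φ_{22} = (r_2 − r_1²) / (1 − r_1²)
r_1² = (0.387)² = 0.149769
Numerator = 0.01 − 0.1498 = -0.1398; denominator = 1 − 0.1498 = 0.8502
φ_{22} = -0.1398 / 0.8502 = -0.164

-0.164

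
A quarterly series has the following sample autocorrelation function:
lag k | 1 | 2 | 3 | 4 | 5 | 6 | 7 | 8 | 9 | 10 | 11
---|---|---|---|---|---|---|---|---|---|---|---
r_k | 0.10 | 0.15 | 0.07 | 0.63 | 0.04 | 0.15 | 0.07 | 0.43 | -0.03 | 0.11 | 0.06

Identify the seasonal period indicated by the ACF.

The largest autocorrelation is r_4 = 0.63, with a weaker echo at lag 8 (0.43); the remaining lags stay at or below 0.15.
The dominant spike at lag 4 indicates a seasonal period of 4.

4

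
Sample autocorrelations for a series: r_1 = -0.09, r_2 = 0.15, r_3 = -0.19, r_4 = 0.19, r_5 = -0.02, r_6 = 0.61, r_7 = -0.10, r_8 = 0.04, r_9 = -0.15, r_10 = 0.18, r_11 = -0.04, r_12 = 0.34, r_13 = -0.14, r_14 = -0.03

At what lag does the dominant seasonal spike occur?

6

The largest autocorrelation is r_6 = 0.61, with a weaker echo at lag 12 (0.34); the remaining lags stay at or below 0.19.
The dominant spike at lag 6 indicates a seasonal period of 6.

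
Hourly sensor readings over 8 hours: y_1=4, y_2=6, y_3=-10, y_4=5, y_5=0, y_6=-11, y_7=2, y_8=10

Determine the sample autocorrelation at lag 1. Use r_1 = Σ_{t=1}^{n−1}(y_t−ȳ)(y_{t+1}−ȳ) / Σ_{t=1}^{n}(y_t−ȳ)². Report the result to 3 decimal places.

-0.208

Mean ȳ = (4 + 6 − 10 + 5 + 0 − 11 + 2 + 10)/8 = 0.7500
Numerator Σ_{t=1}^{7}(y_t−ȳ)(y_{t+1}−ȳ) = -82.5625
Denominator Σ(y_t−ȳ)² = 397.5000
r_1 = -82.5625 / 397.5000 = -0.208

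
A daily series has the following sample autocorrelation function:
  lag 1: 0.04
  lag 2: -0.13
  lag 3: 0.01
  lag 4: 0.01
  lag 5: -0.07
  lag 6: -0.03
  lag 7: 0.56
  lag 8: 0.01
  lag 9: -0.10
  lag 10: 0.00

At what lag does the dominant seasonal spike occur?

The largest autocorrelation is r_7 = 0.56; the remaining lags stay at or below 0.04.
The dominant spike at lag 7 indicates a seasonal period of 7.

7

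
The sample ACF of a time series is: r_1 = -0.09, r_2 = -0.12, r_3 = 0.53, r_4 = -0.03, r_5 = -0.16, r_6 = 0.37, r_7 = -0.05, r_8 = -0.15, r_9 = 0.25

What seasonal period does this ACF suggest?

3

The largest autocorrelation is r_3 = 0.53, with weaker echoes at lags 6 (0.37) and 9 (0.25); the remaining lags stay at or below -0.03.
The dominant spike at lag 3 indicates a seasonal period of 3.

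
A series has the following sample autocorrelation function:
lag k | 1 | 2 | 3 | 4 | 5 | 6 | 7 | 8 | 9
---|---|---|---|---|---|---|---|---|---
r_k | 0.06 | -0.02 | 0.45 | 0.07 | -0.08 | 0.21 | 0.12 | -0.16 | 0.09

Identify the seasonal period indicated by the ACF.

The largest autocorrelation is r_3 = 0.45, with a weaker echo at lag 6 (0.21); the remaining lags stay at or below 0.12.
The dominant spike at lag 3 indicates a seasonal period of 3.

3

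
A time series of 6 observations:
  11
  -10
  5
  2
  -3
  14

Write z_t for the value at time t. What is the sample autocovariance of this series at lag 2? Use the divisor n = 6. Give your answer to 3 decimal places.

Mean z̄ = (11 − 10 + 5 + 2 − 3 + 14)/6 = 3.1667
Deviations: 7.8333, -13.1667, 1.8333, -1.1667, -6.1667, 10.8333
Σ_{t=1}^{4}(z_t−z̄)(z_{t+2}−z̄) = 5.7778
γ_2 = 5.7778 / 6 = 0.963

0.963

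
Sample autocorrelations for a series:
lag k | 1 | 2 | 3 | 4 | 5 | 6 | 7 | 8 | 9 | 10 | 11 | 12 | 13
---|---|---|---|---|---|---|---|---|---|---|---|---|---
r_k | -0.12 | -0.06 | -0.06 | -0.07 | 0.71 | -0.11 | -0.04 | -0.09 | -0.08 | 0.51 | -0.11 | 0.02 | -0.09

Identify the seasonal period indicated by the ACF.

5

The largest autocorrelation is r_5 = 0.71, with a weaker echo at lag 10 (0.51); the remaining lags stay at or below 0.02.
The dominant spike at lag 5 indicates a seasonal period of 5.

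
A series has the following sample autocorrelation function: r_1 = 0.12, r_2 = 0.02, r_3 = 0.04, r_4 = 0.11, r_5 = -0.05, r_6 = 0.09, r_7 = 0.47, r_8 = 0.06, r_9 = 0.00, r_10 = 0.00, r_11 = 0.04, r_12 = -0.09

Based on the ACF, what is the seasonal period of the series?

7

The largest autocorrelation is r_7 = 0.47; the remaining lags stay at or below 0.12.
The dominant spike at lag 7 indicates a seasonal period of 7.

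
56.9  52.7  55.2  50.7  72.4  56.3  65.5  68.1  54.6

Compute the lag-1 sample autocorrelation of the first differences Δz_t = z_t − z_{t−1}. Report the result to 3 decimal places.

-0.596

First differences Δz: -4.2, 2.5, -4.5, 21.7, -16.1, 9.2, 2.6, -13.5
Mean of differences = -0.2875
Numerator Σ(Δz_t−Δz̄)(Δz_{t+1}−Δz̄) = -623.7252
Denominator Σ(Δz_t−Δz̄)² = 1047.2288
r_1(Δz) = -623.7252 / 1047.2288 = -0.596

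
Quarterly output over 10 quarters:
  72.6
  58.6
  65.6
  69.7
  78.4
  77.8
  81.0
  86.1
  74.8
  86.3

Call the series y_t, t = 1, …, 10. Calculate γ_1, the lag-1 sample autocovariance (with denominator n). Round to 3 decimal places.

31.447

Mean ȳ = (72.6 + 58.6 + 65.6 + 69.7 + 78.4 + 77.8 + 81.0 + 86.1 + 74.8 + 86.3)/10 = 75.0900
Σ_{t=1}^{9}(y_t−ȳ)(y_{t+1}−ȳ) = 314.4719
γ_1 = 314.4719 / 10 = 31.447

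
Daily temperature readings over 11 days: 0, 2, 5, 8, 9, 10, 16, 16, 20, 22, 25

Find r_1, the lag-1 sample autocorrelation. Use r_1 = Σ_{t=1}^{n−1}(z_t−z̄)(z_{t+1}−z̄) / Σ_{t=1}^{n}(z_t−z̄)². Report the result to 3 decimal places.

Mean z̄ = (0 + 2 + 5 + 8 + 9 + 10 + 16 + 16 + 20 + 22 + 25)/11 = 12.0909
Numerator Σ_{t=1}^{10}(z_t−z̄)(z_{t+1}−z̄) = 485.9917
Denominator Σ(z_t−z̄)² = 686.9091
r_1 = 485.9917 / 686.9091 = 0.708

0.708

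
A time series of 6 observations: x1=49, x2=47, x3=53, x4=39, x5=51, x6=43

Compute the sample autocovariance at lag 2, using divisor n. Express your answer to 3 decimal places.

11.333

Mean x̄ = (49 + 47 + 53 + 39 + 51 + 43)/6 = 47.0000
Deviations: 2.0000, 0.0000, 6.0000, -8.0000, 4.0000, -4.0000
Σ_{t=1}^{4}(x_t−x̄)(x_{t+2}−x̄) = 68.0000
γ_2 = 68.0000 / 6 = 11.333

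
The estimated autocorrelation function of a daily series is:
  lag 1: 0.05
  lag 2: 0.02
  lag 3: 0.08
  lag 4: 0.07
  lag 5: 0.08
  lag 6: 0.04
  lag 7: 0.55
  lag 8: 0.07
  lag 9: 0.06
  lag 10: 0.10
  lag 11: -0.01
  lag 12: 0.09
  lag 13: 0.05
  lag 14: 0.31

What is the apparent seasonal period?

The largest autocorrelation is r_7 = 0.55, with a weaker echo at lag 14 (0.31); the remaining lags stay at or below 0.10.
The dominant spike at lag 7 indicates a seasonal period of 7.

7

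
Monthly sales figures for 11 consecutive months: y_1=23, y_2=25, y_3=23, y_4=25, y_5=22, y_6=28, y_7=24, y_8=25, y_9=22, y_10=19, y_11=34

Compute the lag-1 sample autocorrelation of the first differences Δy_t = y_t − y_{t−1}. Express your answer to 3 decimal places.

First differences Δy: 2, -2, 2, -3, 6, -4, 1, -3, -3, 15
Mean of differences = 1.1000
Numerator Σ(Δy_t−Δȳ)(Δy_{t+1}−Δȳ) = -93.6100
Denominator Σ(Δy_t−Δȳ)² = 304.9000
r_1(Δy) = -93.6100 / 304.9000 = -0.307

-0.307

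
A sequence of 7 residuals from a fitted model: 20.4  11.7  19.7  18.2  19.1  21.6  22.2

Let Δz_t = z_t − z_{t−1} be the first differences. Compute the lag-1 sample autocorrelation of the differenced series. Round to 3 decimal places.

First differences Δz: -8.7, 8.0, -1.5, 0.9, 2.5, 0.6
Mean of differences = 0.3000
Numerator Σ(Δz_t−Δz̄)(Δz_{t+1}−Δz̄) = -82.2600
Denominator Σ(Δz_t−Δz̄)² = 148.8200
r_1(Δz) = -82.2600 / 148.8200 = -0.553

-0.553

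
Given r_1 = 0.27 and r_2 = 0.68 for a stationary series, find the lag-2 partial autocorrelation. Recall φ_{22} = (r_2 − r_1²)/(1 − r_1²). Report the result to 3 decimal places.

φ_{22} = (r_2 − r_1²) / (1 − r_1²)
r_1² = (0.27)² = 0.0729
Numerator = 0.68 − 0.0729 = 0.6071; denominator = 1 − 0.0729 = 0.9271
φ_{22} = 0.6071 / 0.9271 = 0.655

0.655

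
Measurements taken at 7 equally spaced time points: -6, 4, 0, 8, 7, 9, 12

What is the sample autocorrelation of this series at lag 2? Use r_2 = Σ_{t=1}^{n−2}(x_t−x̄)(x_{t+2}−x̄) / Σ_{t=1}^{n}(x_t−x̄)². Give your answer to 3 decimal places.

Mean x̄ = (-6 + 4 + 0 + 8 + 7 + 9 + 12)/7 = 4.8571
Deviations from mean: -10.8571, -0.8571, -4.8571, 3.1429, 2.1429, 4.1429, 7.1429
Numerator Σ_{t=1}^{5}(x_t−x̄)(x_{t+2}−x̄) = 67.9592
Denominator Σ(x_t−x̄)² = 224.8571
r_2 = 67.9592 / 224.8571 = 0.302

0.302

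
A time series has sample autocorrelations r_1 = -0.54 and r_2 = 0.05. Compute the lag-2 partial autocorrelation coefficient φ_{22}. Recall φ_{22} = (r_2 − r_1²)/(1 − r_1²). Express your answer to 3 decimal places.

-0.341

φ_{22} = (r_2 − r_1²) / (1 − r_1²)
r_1² = (-0.54)² = 0.2916
Numerator = 0.05 − 0.2916 = -0.2416; denominator = 1 − 0.2916 = 0.7084
φ_{22} = -0.2416 / 0.7084 = -0.341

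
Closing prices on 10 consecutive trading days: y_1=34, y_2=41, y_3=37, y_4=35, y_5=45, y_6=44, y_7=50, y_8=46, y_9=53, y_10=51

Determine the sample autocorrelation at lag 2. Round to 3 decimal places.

Mean ȳ = (34 + 41 + 37 + 35 + 45 + 44 + 50 + 46 + 53 + 51)/10 = 43.6000
Numerator Σ_{t=1}^{8}(y_t−ȳ)(y_{t+2}−ȳ) = 160.8800
Denominator Σ(y_t−ȳ)² = 408.4000
r_2 = 160.8800 / 408.4000 = 0.394

0.394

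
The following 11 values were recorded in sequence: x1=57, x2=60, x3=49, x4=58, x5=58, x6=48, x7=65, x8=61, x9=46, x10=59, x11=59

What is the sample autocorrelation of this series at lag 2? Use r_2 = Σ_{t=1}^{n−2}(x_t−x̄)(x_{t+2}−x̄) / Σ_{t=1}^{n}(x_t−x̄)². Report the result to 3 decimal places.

-0.426

Mean x̄ = (57 + 60 + 49 + 58 + 58 + 48 + 65 + 61 + 46 + 59 + 59)/11 = 56.3636
Numerator Σ_{t=1}^{9}(x_t−x̄)(x_{t+2}−x̄) = -153.7190
Denominator Σ(x_t−x̄)² = 360.5455
r_2 = -153.7190 / 360.5455 = -0.426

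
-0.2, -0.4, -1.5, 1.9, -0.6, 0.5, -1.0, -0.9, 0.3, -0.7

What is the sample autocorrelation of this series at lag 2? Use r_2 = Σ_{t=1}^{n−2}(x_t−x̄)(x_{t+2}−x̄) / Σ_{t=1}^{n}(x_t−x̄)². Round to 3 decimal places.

0.157

Mean x̄ = (-0.2 − 0.4 − 1.5 + 1.9 − 0.6 + 0.5 − 1.0 − 0.9 + 0.3 − 0.7)/10 = -0.2600
Numerator Σ_{t=1}^{8}(x_t−x̄)(x_{t+2}−x̄) = 1.3188
Denominator Σ(x_t−x̄)² = 8.3840
r_2 = 1.3188 / 8.3840 = 0.157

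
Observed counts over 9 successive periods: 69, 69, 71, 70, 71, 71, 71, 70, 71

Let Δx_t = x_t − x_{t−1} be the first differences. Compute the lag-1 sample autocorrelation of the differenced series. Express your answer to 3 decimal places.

-0.575

First differences Δx: 0, 2, -1, 1, 0, 0, -1, 1
Mean of differences = 0.2500
Numerator Σ(Δx_t−Δx̄)(Δx_{t+1}−Δx̄) = -4.3125
Denominator Σ(Δx_t−Δx̄)² = 7.5000
r_1(Δx) = -4.3125 / 7.5000 = -0.575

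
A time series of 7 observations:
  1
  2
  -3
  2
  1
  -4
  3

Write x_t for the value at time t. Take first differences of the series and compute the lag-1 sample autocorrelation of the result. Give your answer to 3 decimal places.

First differences Δx: 1, -5, 5, -1, -5, 7
Mean of differences = 0.3333
Numerator Σ(Δx_t−Δx̄)(Δx_{t+1}−Δx̄) = -63.1111
Denominator Σ(Δx_t−Δx̄)² = 125.3333
r_1(Δx) = -63.1111 / 125.3333 = -0.504

-0.504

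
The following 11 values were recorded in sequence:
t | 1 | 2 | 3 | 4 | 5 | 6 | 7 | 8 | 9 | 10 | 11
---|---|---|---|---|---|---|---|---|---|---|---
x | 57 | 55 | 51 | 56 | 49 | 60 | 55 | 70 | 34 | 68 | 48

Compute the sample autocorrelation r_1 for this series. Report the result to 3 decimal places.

-0.744

Mean x̄ = (57 + 55 + 51 + 56 + 49 + 60 + 55 + 70 + 34 + 68 + 48)/11 = 54.8182
Numerator Σ_{t=1}^{10}(x_t−x̄)(x_{t+1}−x̄) = -718.4876
Denominator Σ(x_t−x̄)² = 965.6364
r_1 = -718.4876 / 965.6364 = -0.744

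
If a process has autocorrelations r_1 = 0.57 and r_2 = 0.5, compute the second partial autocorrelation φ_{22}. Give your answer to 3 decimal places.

0.259

φ_{22} = (r_2 − r_1²) / (1 − r_1²)
r_1² = (0.57)² = 0.3249
Numerator = 0.5 − 0.3249 = 0.1751; denominator = 1 − 0.3249 = 0.6751
φ_{22} = 0.1751 / 0.6751 = 0.259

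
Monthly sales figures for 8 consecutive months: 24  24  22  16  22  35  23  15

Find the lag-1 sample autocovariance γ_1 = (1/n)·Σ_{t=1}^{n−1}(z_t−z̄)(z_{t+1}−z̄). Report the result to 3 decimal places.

Mean z̄ = (24 + 24 + 22 + 16 + 22 + 35 + 23 + 15)/8 = 22.6250
Deviations: 1.3750, 1.3750, -0.6250, -6.6250, -0.6250, 12.3750, 0.3750, -7.6250
Σ_{t=1}^{7}(z_t−z̄)(z_{t+1}−z̄) = 3.3594
γ_1 = 3.3594 / 8 = 0.420

0.420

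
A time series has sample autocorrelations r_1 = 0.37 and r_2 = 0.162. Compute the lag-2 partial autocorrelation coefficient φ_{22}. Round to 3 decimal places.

0.029

φ_{22} = (r_2 − r_1²) / (1 − r_1²)
r_1² = (0.37)² = 0.1369
Numerator = 0.162 − 0.1369 = 0.0251; denominator = 1 − 0.1369 = 0.8631
φ_{22} = 0.0251 / 0.8631 = 0.029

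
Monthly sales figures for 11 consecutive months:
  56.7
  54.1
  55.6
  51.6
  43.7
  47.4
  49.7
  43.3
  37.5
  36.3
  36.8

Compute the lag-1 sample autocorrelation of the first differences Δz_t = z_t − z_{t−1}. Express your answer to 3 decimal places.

-0.067

First differences Δz: -2.6, 1.5, -4.0, -7.9, 3.7, 2.3, -6.4, -5.8, -1.2, 0.5
Mean of differences = -1.9900
Numerator Σ(Δz_t−Δz̄)(Δz_{t+1}−Δz̄) = -9.6421
Denominator Σ(Δz_t−Δz̄)² = 143.0890
r_1(Δz) = -9.6421 / 143.0890 = -0.067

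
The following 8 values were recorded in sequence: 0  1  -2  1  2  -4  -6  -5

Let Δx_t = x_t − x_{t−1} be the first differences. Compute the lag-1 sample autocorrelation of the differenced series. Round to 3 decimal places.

-0.183

First differences Δx: 1, -3, 3, 1, -6, -2, 1
Mean of differences = -0.7143
Numerator Σ(Δx_t−Δx̄)(Δx_{t+1}−Δx̄) = -10.5102
Denominator Σ(Δx_t−Δx̄)² = 57.4286
r_1(Δx) = -10.5102 / 57.4286 = -0.183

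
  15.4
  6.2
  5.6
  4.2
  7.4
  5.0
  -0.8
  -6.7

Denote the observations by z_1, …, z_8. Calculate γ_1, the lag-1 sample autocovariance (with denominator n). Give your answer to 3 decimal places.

Mean z̄ = (15.4 + 6.2 + 5.6 + 4.2 + 7.4 + 5.0 − 0.8 − 6.7)/8 = 4.5375
Deviations: 10.8625, 1.6625, 1.0625, -0.3375, 2.8625, 0.4625, -5.3375, -11.2375
Σ_{t=1}^{7}(z_t−z̄)(z_{t+1}−z̄) = 77.3361
γ_1 = 77.3361 / 8 = 9.667

9.667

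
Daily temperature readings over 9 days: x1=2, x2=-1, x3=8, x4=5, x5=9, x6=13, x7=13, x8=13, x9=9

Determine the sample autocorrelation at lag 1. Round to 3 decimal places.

0.549

Mean x̄ = (2 − 1 + 8 + 5 + 9 + 13 + 13 + 13 + 9)/9 = 7.8889
Numerator Σ_{t=1}^{8}(x_t−x̄)(x_{t+1}−x̄) = 111.4321
Denominator Σ(x_t−x̄)² = 202.8889
r_1 = 111.4321 / 202.8889 = 0.549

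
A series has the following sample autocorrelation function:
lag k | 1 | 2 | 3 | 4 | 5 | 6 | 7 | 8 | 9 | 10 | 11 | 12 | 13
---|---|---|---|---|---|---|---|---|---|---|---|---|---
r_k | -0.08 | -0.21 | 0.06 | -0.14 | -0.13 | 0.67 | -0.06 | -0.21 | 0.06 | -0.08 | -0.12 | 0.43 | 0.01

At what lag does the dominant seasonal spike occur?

The largest autocorrelation is r_6 = 0.67, with a weaker echo at lag 12 (0.43); the remaining lags stay at or below 0.06.
The dominant spike at lag 6 indicates a seasonal period of 6.

6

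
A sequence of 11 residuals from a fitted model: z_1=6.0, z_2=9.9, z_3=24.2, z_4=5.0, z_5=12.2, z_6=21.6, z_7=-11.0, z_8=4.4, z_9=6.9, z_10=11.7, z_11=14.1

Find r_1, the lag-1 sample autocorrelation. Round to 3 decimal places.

-0.189

Mean z̄ = (6.0 + 9.9 + 24.2 + 5.0 + 12.2 + 21.6 − 11.0 + 4.4 + 6.9 + 11.7 + 14.1)/11 = 9.5455
Numerator Σ_{t=1}^{10}(z_t−z̄)(z_{t+1}−z̄) = -166.9648
Denominator Σ(z_t−z̄)² = 881.4473
r_1 = -166.9648 / 881.4473 = -0.189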